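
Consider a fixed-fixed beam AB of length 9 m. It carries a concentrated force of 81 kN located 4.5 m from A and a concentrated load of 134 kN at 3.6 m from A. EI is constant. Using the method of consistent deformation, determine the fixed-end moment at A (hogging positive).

Take the two fixed-end moments M_A, M_B as redundants; the released structure is the simple span AB.
End rotations of the released simple span under the applied load (×1/EI):
  at A: point load 81 at a = 4.5: Pab(L + b)/(6LEI) = 410.1/EI
  at B: point load 81 at a = 4.5: Pab(L + a)/(6LEI) = 410.1/EI
  at A: point load 134 at a = 3.6: Pab(L + b)/(6LEI) = 694.7/EI
  at B: point load 134 at a = 3.6: Pab(L + a)/(6LEI) = 607.8/EI
  θ_A0 = 1105/EI,  θ_B0 = 1018/EI
Flexibility coefficients: a unit moment at one end gives L/(3EI) there and L/(6EI) at the far end, so f₁₁ = f₂₂ = 3/EI and f₁₂ = f₂₁ = 1.5/EI.
Compatibility — zero rotation at each built-in end:
  3 M_A + 1.5 M_B = 1105
  1.5 M_A + 3 M_B = 1018
Solving the pair gives M_A = 264.8 kN·m and M_B = 206.9 kN·m (hogging).

M_A = 264.8 kN·m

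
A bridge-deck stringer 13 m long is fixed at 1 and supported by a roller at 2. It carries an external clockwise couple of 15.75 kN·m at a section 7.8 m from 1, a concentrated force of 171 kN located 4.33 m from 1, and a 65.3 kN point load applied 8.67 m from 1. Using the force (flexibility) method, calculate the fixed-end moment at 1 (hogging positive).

Take the reaction at 2 as the redundant and release it; the primary structure is a cantilever fixed at 1.
Downward deflection at the released point 2 due to the loads:
  clockwise couple 15.75 at a = 7.8: M₀a(2L − a)/(2EI) = 1118/EI
  point load 171 at a = 4.33: Pa²(3L − a)/(6EI) = 18526/EI
  point load 65.3 at a = 8.67: Pa²(3L − a)/(6EI) = 24813/EI
  δ_0 = 44456/EI
Tip deflection under a unit load at 2: L³/(3EI) = 732.3/EI.
The prop prevents deflection at 2: R_2 = δ_0/δ_{22} = 44456/732.3 = 60.7 kN.
Moment equilibrium about 1: M_1 = Σ(load moments about 1) − R_2·L = 1322 − 60.7×13 = 533.2 kN·m.

M_1 = 533.2 kN·m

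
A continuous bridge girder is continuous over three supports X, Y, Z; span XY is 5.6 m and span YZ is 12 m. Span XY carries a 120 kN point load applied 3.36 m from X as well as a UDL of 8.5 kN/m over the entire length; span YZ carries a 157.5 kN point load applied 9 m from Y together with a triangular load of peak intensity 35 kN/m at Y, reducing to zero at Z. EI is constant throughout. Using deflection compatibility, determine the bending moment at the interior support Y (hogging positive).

Insert a hinge at Y; M_Y is the redundant, and each span becomes simply supported.
End slopes at the hinge Y, treating each span as simply supported:
  span XY: point load 120 at a = 3.36: Pab(L + a)/(6LEI) = 240.8/EI
  span XY: UDL 8.5: wL³/(24EI) = 62.2/EI
  span YZ: point load 157.5 at a = 9: Pab(L + b)/(6LEI) = 885.9/EI
  span YZ: triangular load, peak 35: w₀L³/(45EI) = 1344/EI
  relative rotation θ_0 = (303 + 2230)/EI = 2533/EI
A unit hogging moment at Y produces rotation L₁/(3EI) + L₂/(3EI) = 5.867/EI.
Compatibility: M_Y·(L₁+L₂)/(3EI) = θ_0, giving M_Y = 431.8 kN·m (hogging).

M_Y = 431.8 kN·m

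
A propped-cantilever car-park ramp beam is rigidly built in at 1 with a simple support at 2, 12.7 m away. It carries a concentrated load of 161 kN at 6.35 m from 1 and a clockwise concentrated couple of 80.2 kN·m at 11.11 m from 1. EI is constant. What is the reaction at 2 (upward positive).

Release the roller at 2. Primary structure: cantilever fixed at 1.
Downward deflection at the released point 2 due to the loads:
  point load 161 at a = 6.35: Pa²(3L − a)/(6EI) = 34353/EI
  clockwise couple 80.2 at a = 11.11: M₀a(2L − a)/(2EI) = 6366/EI
  δ_0 = 40719/EI
Tip deflection under a unit load at 2: L³/(3EI) = 682.8/EI.
The prop prevents deflection at 2: R_2 = δ_0/δ_{22} = 40719/682.8 = 59.64 kN.

R_2 = 59.64 kN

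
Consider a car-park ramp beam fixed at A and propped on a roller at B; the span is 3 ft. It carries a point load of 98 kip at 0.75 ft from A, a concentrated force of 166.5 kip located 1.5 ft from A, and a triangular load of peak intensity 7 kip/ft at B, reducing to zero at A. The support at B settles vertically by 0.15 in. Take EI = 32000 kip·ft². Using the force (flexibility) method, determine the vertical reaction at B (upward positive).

Release the roller at B. Primary structure: cantilever fixed at A.
Deflection at B on the released cantilever, summing each load's contribution:
  point load 98 at a = 0.75: Pa²(3L − a)/(6EI) = 75.8/EI
  point load 166.5 at a = 1.5: Pa²(3L − a)/(6EI) = 468.3/EI
  triangular load, peak 7 at the free end: 11w₀L⁴/(120EI) = 51.98/EI
  δ_0 = 596.1/EI
Tip deflection under a unit load at B: L³/(3EI) = 9/EI.
With EI = 32000 kip·ft²: δ_0 = 0.018627 ft and δ_{BB} = 0.000281 ft/kip.
Compatibility — the beam at B must follow the support down by 0.0125 ft: δ_0 − R_B·δ_{BB} = 0.0125, so R_B = (0.018627 − 0.0125)/0.000281 = 21.78 kip.

R_B = 21.78 kip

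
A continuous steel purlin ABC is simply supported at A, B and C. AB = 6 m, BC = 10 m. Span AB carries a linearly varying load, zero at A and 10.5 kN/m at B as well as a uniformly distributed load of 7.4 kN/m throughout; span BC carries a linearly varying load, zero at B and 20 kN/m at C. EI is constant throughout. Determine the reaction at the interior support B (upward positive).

R_B = 101.8 kN

Release continuity at B by inserting a hinge; the redundant is the internal moment M_B. The primary structure is two simply-supported spans AB and BC.
Rotations at B on the released spans (each span's end-slope, ×1/EI):
  span AB: triangular load, peak 10.5: w₀L³/(45EI) = 50.4/EI
  span AB: UDL 7.4: wL³/(24EI) = 66.6/EI
  span BC: triangular load, peak 20: 7w₀L³/(360EI) = 388.9/EI
  relative rotation θ_0 = (117 + 388.9)/EI = 505.9/EI
A unit hogging moment at B produces rotation L₁/(3EI) + L₂/(3EI) = 5.333/EI.
Compatibility: M_B·(L₁+L₂)/(3EI) = θ_0, giving M_B = 94.85 kN·m (hogging).
Span AB, ΣM about A with M_B applied at B: R_B^{AB}·6 = 259.2 + 94.85, so R_B^{AB} = 59.01 kN and R_A = 75.9 − 59.01 = 16.89 kN.
Span BC, ΣM about C: R_B^{BC}·10 = 333.3 + 94.85, so R_B^{BC} = 42.82 kN and R_C = 100 − 42.82 = 57.18 kN.
R_B = 59.01 + 42.82 = 101.8 kN.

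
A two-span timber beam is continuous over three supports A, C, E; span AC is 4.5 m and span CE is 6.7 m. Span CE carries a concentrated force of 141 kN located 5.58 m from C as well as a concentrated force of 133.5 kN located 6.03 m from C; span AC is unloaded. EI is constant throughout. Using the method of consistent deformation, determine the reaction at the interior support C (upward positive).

Take M_C as the redundant. Released structure: two simple spans AC and CE with a hinge at C.
End slopes at the hinge C, treating each span as simply supported:
  span CE: point load 141 at a = 5.58: Pab(L + b)/(6LEI) = 171.4/EI
  span CE: point load 133.5 at a = 6.03: Pab(L + b)/(6LEI) = 98.88/EI
  relative rotation θ_0 = (0 + 270.3)/EI = 270.3/EI
A unit hogging moment at C produces rotation L₁/(3EI) + L₂/(3EI) = 3.733/EI.
Slope continuity at C: θ_0 = M_C·3.733/EI, so M_C = 270.3/3.733 = 72.4 kN·m (hogging).
Span AC, ΣM about A with M_C applied at C: R_C^{AC}·4.5 = 0 + 72.4, so R_C^{AC} = 16.09 kN and R_A = 0 − 16.09 = -16.09 kN.
Span CE, ΣM about E: R_C^{CE}·6.7 = 247.4 + 72.4, so R_C^{CE} = 47.73 kN and R_E = 274.5 − 47.73 = 226.8 kN.
R_C = 16.09 + 47.73 = 63.82 kN.

R_C = 63.82 kN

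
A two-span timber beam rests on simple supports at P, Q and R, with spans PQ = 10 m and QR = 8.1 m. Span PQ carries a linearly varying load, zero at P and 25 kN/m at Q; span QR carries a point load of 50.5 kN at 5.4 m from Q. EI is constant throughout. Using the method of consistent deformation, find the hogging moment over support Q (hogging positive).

M_Q = 119.2 kN·m

Insert a hinge at Q; M_Q is the redundant, and each span becomes simply supported.
Discontinuity in slope at Q on the released structure — sum the simple-span end rotations:
  span PQ: triangular load, peak 25: w₀L³/(45EI) = 555.6/EI
  span QR: point load 50.5 at a = 5.4: Pab(L + b)/(6LEI) = 163.6/EI
  relative rotation θ_0 = (555.6 + 163.6)/EI = 719.2/EI
A unit hogging moment at Q produces rotation L₁/(3EI) + L₂/(3EI) = 6.033/EI.
Slope continuity at Q: θ_0 = M_Q·6.033/EI, so M_Q = 719.2/6.033 = 119.2 kN·m (hogging).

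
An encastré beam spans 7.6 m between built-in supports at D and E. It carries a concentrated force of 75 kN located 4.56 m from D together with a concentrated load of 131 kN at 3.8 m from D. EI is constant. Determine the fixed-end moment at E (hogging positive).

M_E = 206.5 kN·m

Release both end moments; the primary structure is a simply-supported span DE with redundants M_D and M_E.
End rotations of the released simple span under the applied load (×1/EI):
  at D: point load 75 at a = 4.56: Pab(L + b)/(6LEI) = 242.6/EI
  at E: point load 75 at a = 4.56: Pab(L + a)/(6LEI) = 277.2/EI
  at D: point load 131 at a = 3.8: Pab(L + b)/(6LEI) = 472.9/EI
  at E: point load 131 at a = 3.8: Pab(L + a)/(6LEI) = 472.9/EI
  θ_D0 = 715.5/EI,  θ_E0 = 750.2/EI
Flexibility coefficients: a unit moment at one end gives L/(3EI) there and L/(6EI) at the far end, so f₁₁ = f₂₂ = 2.533/EI and f₁₂ = f₂₁ = 1.267/EI.
Compatibility — zero rotation at each built-in end:
  2.533 M_D + 1.267 M_E = 715.5
  1.267 M_D + 2.533 M_E = 750.2
Solving the pair gives M_D = 179.2 kN·m and M_E = 206.5 kN·m (hogging).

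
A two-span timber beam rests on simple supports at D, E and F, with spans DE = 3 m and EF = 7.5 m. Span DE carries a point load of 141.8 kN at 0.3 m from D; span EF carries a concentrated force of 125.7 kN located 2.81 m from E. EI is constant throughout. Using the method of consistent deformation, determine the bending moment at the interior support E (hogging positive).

Release continuity at E by inserting a hinge; the redundant is the internal moment M_E. The primary structure is two simply-supported spans DE and EF.
Discontinuity in slope at E on the released structure — sum the simple-span end rotations:
  span DE: point load 141.8 at a = 0.3: Pab(L + a)/(6LEI) = 21.06/EI
  span EF: point load 125.7 at a = 2.81: Pab(L + b)/(6LEI) = 448.8/EI
  relative rotation θ_0 = (21.06 + 448.8)/EI = 469.8/EI
A unit hogging moment at E produces rotation L₁/(3EI) + L₂/(3EI) = 3.5/EI.
Slope continuity at E: θ_0 = M_E·3.5/EI, so M_E = 469.8/3.5 = 134.2 kN·m (hogging).

M_E = 134.2 kN·m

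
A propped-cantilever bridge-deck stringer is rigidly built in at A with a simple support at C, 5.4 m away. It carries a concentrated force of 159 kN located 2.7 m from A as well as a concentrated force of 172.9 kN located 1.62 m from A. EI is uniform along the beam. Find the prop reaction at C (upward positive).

Take the reaction at C as the redundant and release it; the primary structure is a cantilever fixed at A.
Deflection at C on the released cantilever, summing each load's contribution:
  point load 159 at a = 2.7: Pa²(3L − a)/(6EI) = 2608/EI
  point load 172.9 at a = 1.62: Pa²(3L − a)/(6EI) = 1103/EI
  δ_0 = 3711/EI
Flexibility coefficient — unit upward force at C: δ_{CC} = L³/(3EI) = 52.49/EI.
The prop prevents deflection at C: R_C = δ_0/δ_{CC} = 3711/52.49 = 70.69 kN.

R_C = 70.69 kN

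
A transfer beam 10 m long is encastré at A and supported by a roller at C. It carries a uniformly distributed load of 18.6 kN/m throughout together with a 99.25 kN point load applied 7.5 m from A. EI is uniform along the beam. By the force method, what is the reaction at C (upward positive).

R_C = 132.6 kN

Take the reaction at C as the redundant and release it; the primary structure is a cantilever fixed at A.
Deflection at C on the released cantilever, summing each load's contribution:
  UDL 18.6: wL⁴/(8EI) = 23250/EI
  point load 99.25 at a = 7.5: Pa²(3L − a)/(6EI) = 20936/EI
  δ_0 = 44186/EI
Tip deflection under a unit load at C: L³/(3EI) = 333.3/EI.
Compatibility at C: δ_0 − R_C·δ_{CC} = 0, so R_C = 44186/333.3 = 132.6 kN.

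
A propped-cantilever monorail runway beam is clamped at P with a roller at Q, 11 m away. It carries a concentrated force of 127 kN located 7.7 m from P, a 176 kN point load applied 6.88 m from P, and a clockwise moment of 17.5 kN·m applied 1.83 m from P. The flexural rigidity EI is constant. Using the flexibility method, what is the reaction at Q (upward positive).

Choose R_Q as the redundant. The primary structure is the cantilever fixed at P.
Downward deflection at the released point Q due to the loads:
  point load 127 at a = 7.7: Pa²(3L − a)/(6EI) = 31751/EI
  point load 176 at a = 6.88: Pa²(3L − a)/(6EI) = 36267/EI
  clockwise couple 17.5 at a = 1.83: M₀a(2L − a)/(2EI) = 323/EI
  δ_0 = 68341/EI
Flexibility coefficient — unit upward force at Q: δ_{QQ} = L³/(3EI) = 443.7/EI.
The prop prevents deflection at Q: R_Q = δ_0/δ_{QQ} = 68341/443.7 = 154 kN.

R_Q = 154 kN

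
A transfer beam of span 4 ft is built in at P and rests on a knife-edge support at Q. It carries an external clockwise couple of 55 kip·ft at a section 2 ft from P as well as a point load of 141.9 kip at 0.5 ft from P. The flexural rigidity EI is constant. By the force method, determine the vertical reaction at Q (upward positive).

Remove the prop at Q; the released (primary) structure is a cantilever built in at P.
Free-end deflection of the primary structure under the applied loading (downward +):
  clockwise couple 55 at a = 2: M₀a(2L − a)/(2EI) = 330/EI
  point load 141.9 at a = 0.5: Pa²(3L − a)/(6EI) = 67.99/EI
  δ_0 = 398/EI
Flexibility coefficient — unit upward force at Q: δ_{QQ} = L³/(3EI) = 21.33/EI.
Compatibility at Q: δ_0 − R_Q·δ_{QQ} = 0, so R_Q = 398/21.33 = 18.66 kip.

R_Q = 18.66 kip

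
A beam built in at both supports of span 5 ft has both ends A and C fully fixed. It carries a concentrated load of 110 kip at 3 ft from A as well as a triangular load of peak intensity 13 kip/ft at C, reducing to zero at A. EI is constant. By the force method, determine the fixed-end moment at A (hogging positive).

M_A = 63.63 kip·ft

Release both end moments; the primary structure is a simply-supported span AC with redundants M_A and M_C.
End rotations of the released simple span under the applied load (×1/EI):
  at A: point load 110 at a = 3: Pab(L + b)/(6LEI) = 154/EI
  at C: point load 110 at a = 3: Pab(L + a)/(6LEI) = 176/EI
  at A: triangular load, peak 13: 7w₀L³/(360EI) = 31.6/EI
  at C: triangular load, peak 13: w₀L³/(45EI) = 36.11/EI
  θ_A0 = 185.6/EI,  θ_C0 = 212.1/EI
Flexibility coefficients: a unit moment at one end gives L/(3EI) there and L/(6EI) at the far end, so f₁₁ = f₂₂ = 1.667/EI and f₁₂ = f₂₁ = 0.8333/EI.
Compatibility — zero rotation at each built-in end:
  1.667 M_A + 0.8333 M_C = 185.6
  0.8333 M_A + 1.667 M_C = 212.1
Solving the pair gives M_A = 63.63 kip·ft and M_C = 95.45 kip·ft (hogging).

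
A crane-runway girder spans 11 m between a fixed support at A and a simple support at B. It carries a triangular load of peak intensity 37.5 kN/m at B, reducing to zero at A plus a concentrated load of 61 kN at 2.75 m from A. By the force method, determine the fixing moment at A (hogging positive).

M_A = 374.8 kN·m

Remove the prop at B; the released (primary) structure is a cantilever built in at A.
Downward deflection at the released point B due to the loads:
  triangular load, peak 37.5 at the free end: 11w₀L⁴/(120EI) = 50328/EI
  point load 61 at a = 2.75: Pa²(3L − a)/(6EI) = 2326/EI
  δ_0 = 52654/EI
Flexibility coefficient — unit upward force at B: δ_{BB} = L³/(3EI) = 443.7/EI.
The prop prevents deflection at B: R_B = δ_0/δ_{BB} = 52654/443.7 = 118.7 kN.
Moment equilibrium about A: M_A = Σ(load moments about A) − R_B·L = 1680 − 118.7×11 = 374.8 kN·m.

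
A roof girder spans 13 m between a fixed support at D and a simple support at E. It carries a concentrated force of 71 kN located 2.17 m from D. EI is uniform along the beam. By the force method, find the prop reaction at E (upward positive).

Release the roller at E. Primary structure: cantilever fixed at D.
Primary-structure tip deflection at E by superposition:
  point load 71 at a = 2.17: Pa²(3L − a)/(6EI) = 2052/EI
Tip deflection under a unit load at E: L³/(3EI) = 732.3/EI.
The prop prevents deflection at E: R_E = δ_0/δ_{EE} = 2052/732.3 = 2.802 kN.

R_E = 2.802 kN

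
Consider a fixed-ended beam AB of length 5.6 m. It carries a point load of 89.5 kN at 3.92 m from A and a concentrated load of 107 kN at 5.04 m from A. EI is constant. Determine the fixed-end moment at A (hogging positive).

Release both end moments; the primary structure is a simply-supported span AB with redundants M_A and M_B.
End rotations of the released simple span under the applied load (×1/EI):
  at A: point load 89.5 at a = 3.92: Pab(L + b)/(6LEI) = 127.7/EI
  at B: point load 89.5 at a = 3.92: Pab(L + a)/(6LEI) = 167/EI
  at A: point load 107 at a = 5.04: Pab(L + b)/(6LEI) = 55.37/EI
  at B: point load 107 at a = 5.04: Pab(L + a)/(6LEI) = 95.63/EI
  θ_A0 = 183.1/EI,  θ_B0 = 262.6/EI
Flexibility coefficients: a unit moment at one end gives L/(3EI) there and L/(6EI) at the far end, so f₁₁ = f₂₂ = 1.867/EI and f₁₂ = f₂₁ = 0.9333/EI.
Compatibility — zero rotation at each built-in end:
  1.867 M_A + 0.9333 M_B = 183.1
  0.9333 M_A + 1.867 M_B = 262.6
Solving the pair gives M_A = 36.97 kN·m and M_B = 122.2 kN·m (hogging).

M_A = 36.97 kN·m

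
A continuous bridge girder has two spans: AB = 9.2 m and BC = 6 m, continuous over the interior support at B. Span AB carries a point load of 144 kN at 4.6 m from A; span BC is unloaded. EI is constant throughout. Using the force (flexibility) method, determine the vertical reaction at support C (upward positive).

R_C = -25.06 kN

Insert a hinge at B; M_B is the redundant, and each span becomes simply supported.
Discontinuity in slope at B on the released structure — sum the simple-span end rotations:
  span AB: point load 144 at a = 4.6: Pab(L + a)/(6LEI) = 761.8/EI
  relative rotation θ_0 = (761.8 + 0)/EI = 761.8/EI
A unit hogging moment at B produces rotation L₁/(3EI) + L₂/(3EI) = 5.067/EI.
Compatibility: M_B·(L₁+L₂)/(3EI) = θ_0, giving M_B = 150.3 kN·m (hogging).
Span BC, ΣM about C: R_B^{BC}·6 = 0 + 150.3, so R_B^{BC} = 25.06 kN and R_C = 0 − 25.06 = -25.06 kN.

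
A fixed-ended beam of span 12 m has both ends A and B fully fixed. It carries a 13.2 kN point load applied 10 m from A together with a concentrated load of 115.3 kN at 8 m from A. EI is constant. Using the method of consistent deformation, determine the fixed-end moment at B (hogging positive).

M_B = 223.3 kN·m

Release both end moments; the primary structure is a simply-supported span AB with redundants M_A and M_B.
On the primary (simply-supported) span, the end slopes from the loading are:
  at A: point load 13.2 at a = 10: Pab(L + b)/(6LEI) = 51.33/EI
  at B: point load 13.2 at a = 10: Pab(L + a)/(6LEI) = 80.67/EI
  at A: point load 115.3 at a = 8: Pab(L + b)/(6LEI) = 819.9/EI
  at B: point load 115.3 at a = 8: Pab(L + a)/(6LEI) = 1025/EI
  θ_A0 = 871.2/EI,  θ_B0 = 1106/EI
Flexibility coefficients: a unit moment at one end gives L/(3EI) there and L/(6EI) at the far end, so f₁₁ = f₂₂ = 4/EI and f₁₂ = f₂₁ = 2/EI.
Compatibility — zero rotation at each built-in end:
  4 M_A + 2 M_B = 871.2
  2 M_A + 4 M_B = 1106
Solving the pair gives M_A = 106.2 kN·m and M_B = 223.3 kN·m (hogging).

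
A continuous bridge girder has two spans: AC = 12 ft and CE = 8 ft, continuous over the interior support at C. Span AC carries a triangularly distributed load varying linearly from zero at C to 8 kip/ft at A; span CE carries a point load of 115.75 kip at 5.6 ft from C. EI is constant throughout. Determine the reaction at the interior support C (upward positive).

Release continuity at C by inserting a hinge; the redundant is the internal moment M_C. The primary structure is two simply-supported spans AC and CE.
Discontinuity in slope at C on the released structure — sum the simple-span end rotations:
  span AC: triangular load, peak 8: 7w₀L³/(360EI) = 268.8/EI
  span CE: point load 115.75 at a = 5.6: Pab(L + b)/(6LEI) = 337.1/EI
  relative rotation θ_0 = (268.8 + 337.1)/EI = 605.9/EI
A unit hogging moment at C produces rotation L₁/(3EI) + L₂/(3EI) = 6.667/EI.
Slope continuity at C: θ_0 = M_C·6.667/EI, so M_C = 605.9/6.667 = 90.88 kip·ft (hogging).
Span AC, ΣM about A with M_C applied at C: R_C^{AC}·12 = 192 + 90.88, so R_C^{AC} = 23.57 kip and R_A = 48 − 23.57 = 24.43 kip.
Span CE, ΣM about E: R_C^{CE}·8 = 277.8 + 90.88, so R_C^{CE} = 46.08 kip and R_E = 115.8 − 46.08 = 69.67 kip.
R_C = 23.57 + 46.08 = 69.66 kip.

R_C = 69.66 kip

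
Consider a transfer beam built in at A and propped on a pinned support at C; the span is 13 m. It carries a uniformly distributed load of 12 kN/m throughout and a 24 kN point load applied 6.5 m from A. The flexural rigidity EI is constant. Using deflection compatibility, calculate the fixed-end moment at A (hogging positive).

M_A = 312 kN·m

Take the reaction at C as the redundant and release it; the primary structure is a cantilever fixed at A.
Deflection at C on the released cantilever, summing each load's contribution:
  UDL 12: wL⁴/(8EI) = 42842/EI
  point load 24 at a = 6.5: Pa²(3L − a)/(6EI) = 5492/EI
  δ_0 = 48334/EI
Tip deflection under a unit load at C: L³/(3EI) = 732.3/EI.
The prop prevents deflection at C: R_C = δ_0/δ_{CC} = 48334/732.3 = 66 kN.
Moment equilibrium about A: M_A = Σ(load moments about A) − R_C·L = 1170 − 66×13 = 312 kN·m.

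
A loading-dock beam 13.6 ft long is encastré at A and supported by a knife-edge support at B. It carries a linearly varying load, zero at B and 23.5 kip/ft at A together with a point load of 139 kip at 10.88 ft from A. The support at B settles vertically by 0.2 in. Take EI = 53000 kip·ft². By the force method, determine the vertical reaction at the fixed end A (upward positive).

Release the roller at B. Primary structure: cantilever fixed at A.
Deflection at B on the released cantilever, summing each load's contribution:
  triangular load, peak 23.5 at the fixed end: w₀L⁴/(30EI) = 26798/EI
  point load 139 at a = 10.88: Pa²(3L − a)/(6EI) = 82051/EI
  δ_0 = 108849/EI
Tip deflection under a unit load at B: L³/(3EI) = 838.5/EI.
With EI = 53000 kip·ft²: δ_0 = 2.0538 ft and δ_{BB} = 0.01582 ft/kip.
Compatibility — the beam at B must follow the support down by 0.01667 ft: δ_0 − R_B·δ_{BB} = 0.01667, so R_B = (2.0538 − 0.01667)/0.01582 = 128.8 kip.
Vertical equilibrium: R_A = ΣP − R_B = 298.8 − 128.8 = 170 kip.

R_A = 170 kip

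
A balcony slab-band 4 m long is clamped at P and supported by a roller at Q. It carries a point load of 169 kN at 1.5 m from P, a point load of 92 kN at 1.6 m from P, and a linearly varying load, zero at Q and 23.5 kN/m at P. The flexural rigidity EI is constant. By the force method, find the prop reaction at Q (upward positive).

R_Q = 59.73 kN

Choose R_Q as the redundant. The primary structure is the cantilever fixed at P.
Deflection at Q on the released cantilever, summing each load's contribution:
  point load 169 at a = 1.5: Pa²(3L − a)/(6EI) = 665.4/EI
  point load 92 at a = 1.6: Pa²(3L − a)/(6EI) = 408.2/EI
  triangular load, peak 23.5 at the fixed end: w₀L⁴/(30EI) = 200.5/EI
  δ_0 = 1274/EI
Flexibility coefficient — unit upward force at Q: δ_{QQ} = L³/(3EI) = 21.33/EI.
The prop prevents deflection at Q: R_Q = δ_0/δ_{QQ} = 1274/21.33 = 59.73 kN.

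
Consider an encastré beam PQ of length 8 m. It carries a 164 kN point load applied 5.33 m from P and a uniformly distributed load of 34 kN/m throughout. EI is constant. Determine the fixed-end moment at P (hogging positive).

Release both end moments; the primary structure is a simply-supported span PQ with redundants M_P and M_Q.
Simple-span end rotations at P and Q under the given loads:
  at P: point load 164 at a = 5.33: Pab(L + b)/(6LEI) = 518.8/EI
  at Q: point load 164 at a = 5.33: Pab(L + a)/(6LEI) = 648.1/EI
  at P: UDL 34: wL³/(24EI) = 725.3/EI
  at Q: UDL 34: wL³/(24EI) = 725.3/EI
  θ_P0 = 1244/EI,  θ_Q0 = 1373/EI
Flexibility coefficients: a unit moment at one end gives L/(3EI) there and L/(6EI) at the far end, so f₁₁ = f₂₂ = 2.667/EI and f₁₂ = f₂₁ = 1.333/EI.
Compatibility — zero rotation at each built-in end:
  2.667 M_P + 1.333 M_Q = 1244
  1.333 M_P + 2.667 M_Q = 1373
Solving the pair gives M_P = 278.7 kN·m and M_Q = 375.7 kN·m (hogging).

M_P = 278.7 kN·m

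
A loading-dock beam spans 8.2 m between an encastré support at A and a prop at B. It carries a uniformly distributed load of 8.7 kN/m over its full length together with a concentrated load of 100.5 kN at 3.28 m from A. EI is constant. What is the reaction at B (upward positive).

R_B = 47.66 kN

Choose R_B as the redundant. The primary structure is the cantilever fixed at A.
Downward deflection at the released point B due to the loads:
  UDL 8.7: wL⁴/(8EI) = 4917/EI
  point load 100.5 at a = 3.28: Pa²(3L − a)/(6EI) = 3842/EI
  δ_0 = 8759/EI
Flexibility coefficient — unit upward force at B: δ_{BB} = L³/(3EI) = 183.8/EI.
The prop prevents deflection at B: R_B = δ_0/δ_{BB} = 8759/183.8 = 47.66 kN.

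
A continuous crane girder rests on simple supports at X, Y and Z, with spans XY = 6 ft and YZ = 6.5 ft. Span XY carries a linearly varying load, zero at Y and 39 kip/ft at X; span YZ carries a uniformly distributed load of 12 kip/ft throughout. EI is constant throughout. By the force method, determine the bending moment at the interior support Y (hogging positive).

Insert a hinge at Y; M_Y is the redundant, and each span becomes simply supported.
End slopes at the hinge Y, treating each span as simply supported:
  span XY: triangular load, peak 39: 7w₀L³/(360EI) = 163.8/EI
  span YZ: UDL 12: wL³/(24EI) = 137.3/EI
  relative rotation θ_0 = (163.8 + 137.3)/EI = 301.1/EI
A unit hogging moment at Y produces rotation L₁/(3EI) + L₂/(3EI) = 4.167/EI.
Slope continuity at Y: θ_0 = M_Y·4.167/EI, so M_Y = 301.1/4.167 = 72.27 kip·ft (hogging).

M_Y = 72.27 kip·ft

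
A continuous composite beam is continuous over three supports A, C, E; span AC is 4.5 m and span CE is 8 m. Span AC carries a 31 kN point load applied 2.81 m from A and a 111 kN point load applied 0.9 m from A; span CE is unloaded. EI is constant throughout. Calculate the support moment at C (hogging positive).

Take M_C as the redundant. Released structure: two simple spans AC and CE with a hinge at C.
End slopes at the hinge C, treating each span as simply supported:
  span AC: point load 31 at a = 2.81: Pab(L + a)/(6LEI) = 39.86/EI
  span AC: point load 111 at a = 0.9: Pab(L + a)/(6LEI) = 71.93/EI
  relative rotation θ_0 = (111.8 + 0)/EI = 111.8/EI
A unit hogging moment at C produces rotation L₁/(3EI) + L₂/(3EI) = 4.167/EI.
Compatibility: M_C·(L₁+L₂)/(3EI) = θ_0, giving M_C = 26.83 kN·m (hogging).

M_C = 26.83 kN·m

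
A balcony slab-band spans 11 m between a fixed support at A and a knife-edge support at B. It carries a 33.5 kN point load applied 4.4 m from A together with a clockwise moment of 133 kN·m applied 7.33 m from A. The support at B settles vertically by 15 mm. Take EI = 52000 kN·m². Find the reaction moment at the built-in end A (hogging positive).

Choose R_B as the redundant. The primary structure is the cantilever fixed at A.
Primary-structure tip deflection at B by superposition:
  point load 33.5 at a = 4.4: Pa²(3L − a)/(6EI) = 3091/EI
  clockwise couple 133 at a = 7.33: M₀a(2L − a)/(2EI) = 7151/EI
  δ_0 = 10242/EI
Flexibility coefficient — unit upward force at B: δ_{BB} = L³/(3EI) = 443.7/EI.
With EI = 52000 kN·m²: δ_0 = 0.19697 m and δ_{BB} = 0.008532 m/kN.
Compatibility — the beam at B must follow the support down by 0.015 m: δ_0 − R_B·δ_{BB} = 0.015, so R_B = (0.19697 − 0.015)/0.008532 = 21.33 kN.
Moment equilibrium about A: M_A = Σ(load moments about A) − R_B·L = 280.4 − 21.33×11 = 45.8 kN·m.

M_A = 45.8 kN·m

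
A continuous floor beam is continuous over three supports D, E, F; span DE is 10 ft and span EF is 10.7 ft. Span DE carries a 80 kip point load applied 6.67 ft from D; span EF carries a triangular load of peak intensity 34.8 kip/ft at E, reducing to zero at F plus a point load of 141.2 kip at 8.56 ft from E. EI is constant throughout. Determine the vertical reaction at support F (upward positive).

Take M_E as the redundant. Released structure: two simple spans DE and EF with a hinge at E.
Discontinuity in slope at E on the released structure — sum the simple-span end rotations:
  span DE: point load 80 at a = 6.67: Pab(L + a)/(6LEI) = 493.7/EI
  span EF: triangular load, peak 34.8: w₀L³/(45EI) = 947.4/EI
  span EF: point load 141.2 at a = 8.56: Pab(L + b)/(6LEI) = 517.3/EI
  relative rotation θ_0 = (493.7 + 1465)/EI = 1958/EI
A unit hogging moment at E produces rotation L₁/(3EI) + L₂/(3EI) = 6.9/EI.
Compatibility: M_E·(L₁+L₂)/(3EI) = θ_0, giving M_E = 283.8 kip·ft (hogging).
Span EF, ΣM about F: R_E^{EF}·10.7 = 1630 + 283.8, so R_E^{EF} = 178.9 kip and R_F = 327.4 − 178.9 = 148.5 kip.

R_F = 148.5 kip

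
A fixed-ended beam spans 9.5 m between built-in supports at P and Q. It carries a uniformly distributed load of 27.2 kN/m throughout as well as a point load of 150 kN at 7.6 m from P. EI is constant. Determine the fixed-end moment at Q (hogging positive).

Release both end moments; the primary structure is a simply-supported span PQ with redundants M_P and M_Q.
Simple-span end rotations at P and Q under the given loads:
  at P: UDL 27.2: wL³/(24EI) = 971.7/EI
  at Q: UDL 27.2: wL³/(24EI) = 971.7/EI
  at P: point load 150 at a = 7.6: Pab(L + b)/(6LEI) = 433.2/EI
  at Q: point load 150 at a = 7.6: Pab(L + a)/(6LEI) = 649.8/EI
  θ_P0 = 1405/EI,  θ_Q0 = 1621/EI
Flexibility coefficients: a unit moment at one end gives L/(3EI) there and L/(6EI) at the far end, so f₁₁ = f₂₂ = 3.167/EI and f₁₂ = f₂₁ = 1.583/EI.
Compatibility — zero rotation at each built-in end:
  3.167 M_P + 1.583 M_Q = 1405
  1.583 M_P + 3.167 M_Q = 1621
Solving the pair gives M_P = 250.2 kN·m and M_Q = 387 kN·m (hogging).

M_Q = 387 kN·m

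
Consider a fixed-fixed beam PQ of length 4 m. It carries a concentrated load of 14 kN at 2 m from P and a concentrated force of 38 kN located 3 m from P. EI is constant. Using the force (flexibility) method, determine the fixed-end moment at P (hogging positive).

Release both end moments; the primary structure is a simply-supported span PQ with redundants M_P and M_Q.
End rotations of the released simple span under the applied load (×1/EI):
  at P: point load 14 at a = 2: Pab(L + b)/(6LEI) = 14/EI
  at Q: point load 14 at a = 2: Pab(L + a)/(6LEI) = 14/EI
  at P: point load 38 at a = 3: Pab(L + b)/(6LEI) = 23.75/EI
  at Q: point load 38 at a = 3: Pab(L + a)/(6LEI) = 33.25/EI
  θ_P0 = 37.75/EI,  θ_Q0 = 47.25/EI
Flexibility coefficients: a unit moment at one end gives L/(3EI) there and L/(6EI) at the far end, so f₁₁ = f₂₂ = 1.333/EI and f₁₂ = f₂₁ = 0.6667/EI.
Compatibility — zero rotation at each built-in end:
  1.333 M_P + 0.6667 M_Q = 37.75
  0.6667 M_P + 1.333 M_Q = 47.25
Solving the pair gives M_P = 14.12 kN·m and M_Q = 28.38 kN·m (hogging).

M_P = 14.12 kN·m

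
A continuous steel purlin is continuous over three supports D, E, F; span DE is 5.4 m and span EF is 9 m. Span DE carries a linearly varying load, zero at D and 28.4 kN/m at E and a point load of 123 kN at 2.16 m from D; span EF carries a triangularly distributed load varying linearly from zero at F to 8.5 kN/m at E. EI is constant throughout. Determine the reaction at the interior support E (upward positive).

Insert a hinge at E; M_E is the redundant, and each span becomes simply supported.
Discontinuity in slope at E on the released structure — sum the simple-span end rotations:
  span DE: triangular load, peak 28.4: w₀L³/(45EI) = 99.38/EI
  span DE: point load 123 at a = 2.16: Pab(L + a)/(6LEI) = 200.9/EI
  span EF: triangular load, peak 8.5: w₀L³/(45EI) = 137.7/EI
  relative rotation θ_0 = (300.2 + 137.7)/EI = 437.9/EI
A unit hogging moment at E produces rotation L₁/(3EI) + L₂/(3EI) = 4.8/EI.
Slope continuity at E: θ_0 = M_E·4.8/EI, so M_E = 437.9/4.8 = 91.24 kN·m (hogging).
Span DE, ΣM about D with M_E applied at E: R_E^{DE}·5.4 = 541.7 + 91.24, so R_E^{DE} = 117.2 kN and R_D = 199.7 − 117.2 = 82.46 kN.
Span EF, ΣM about F: R_E^{EF}·9 = 229.5 + 91.24, so R_E^{EF} = 35.64 kN and R_F = 38.25 − 35.64 = 2.613 kN.
R_E = 117.2 + 35.64 = 152.9 kN.

R_E = 152.9 kN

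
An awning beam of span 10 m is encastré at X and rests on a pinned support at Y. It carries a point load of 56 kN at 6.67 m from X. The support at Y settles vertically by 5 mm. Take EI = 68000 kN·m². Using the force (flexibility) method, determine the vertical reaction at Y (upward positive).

R_Y = 28.04 kN

Choose R_Y as the redundant. The primary structure is the cantilever fixed at X.
Deflection at Y on the released cantilever, summing each load's contribution:
  point load 56 at a = 6.67: Pa²(3L − a)/(6EI) = 9687/EI
Tip deflection under a unit load at Y: L³/(3EI) = 333.3/EI.
With EI = 68000 kN·m²: δ_0 = 0.14246 m and δ_{YY} = 0.004902 m/kN.
Compatibility — the beam at Y must follow the support down by 0.005 m: δ_0 − R_Y·δ_{YY} = 0.005, so R_Y = (0.14246 − 0.005)/0.004902 = 28.04 kN.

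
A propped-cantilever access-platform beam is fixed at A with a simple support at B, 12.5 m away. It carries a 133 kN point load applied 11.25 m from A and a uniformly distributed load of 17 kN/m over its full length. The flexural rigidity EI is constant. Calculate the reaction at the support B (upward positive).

Take the reaction at B as the redundant and release it; the primary structure is a cantilever fixed at A.
Primary-structure tip deflection at B by superposition:
  point load 133 at a = 11.25: Pa²(3L − a)/(6EI) = 73644/EI
  UDL 17: wL⁴/(8EI) = 51880/EI
  δ_0 = 125523/EI
Tip deflection under a unit load at B: L³/(3EI) = 651/EI.
Compatibility at B: δ_0 − R_B·δ_{BB} = 0, so R_B = 125523/651 = 192.8 kN.

R_B = 192.8 kN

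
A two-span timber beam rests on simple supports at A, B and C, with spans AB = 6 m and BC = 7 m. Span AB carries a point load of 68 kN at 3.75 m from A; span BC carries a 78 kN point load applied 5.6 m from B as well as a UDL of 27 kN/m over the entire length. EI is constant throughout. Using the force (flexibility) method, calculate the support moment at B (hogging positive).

M_B = 153.1 kN·m

Take M_B as the redundant. Released structure: two simple spans AB and BC with a hinge at B.
Rotations at B on the released spans (each span's end-slope, ×1/EI):
  span AB: point load 68 at a = 3.75: Pab(L + a)/(6LEI) = 155.4/EI
  span BC: point load 78 at a = 5.6: Pab(L + b)/(6LEI) = 122.3/EI
  span BC: UDL 27: wL³/(24EI) = 385.9/EI
  relative rotation θ_0 = (155.4 + 508.2)/EI = 663.6/EI
A unit hogging moment at B produces rotation L₁/(3EI) + L₂/(3EI) = 4.333/EI.
Compatibility: M_B·(L₁+L₂)/(3EI) = θ_0, giving M_B = 153.1 kN·m (hogging).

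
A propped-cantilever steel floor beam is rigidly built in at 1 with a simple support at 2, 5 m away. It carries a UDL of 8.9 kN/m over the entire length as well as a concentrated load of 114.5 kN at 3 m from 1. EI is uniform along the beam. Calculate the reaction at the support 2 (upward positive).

Choose R_2 as the redundant. The primary structure is the cantilever fixed at 1.
Deflection at 2 on the released cantilever, summing each load's contribution:
  UDL 8.9: wL⁴/(8EI) = 695.3/EI
  point load 114.5 at a = 3: Pa²(3L − a)/(6EI) = 2061/EI
  δ_0 = 2756/EI
Flexibility coefficient — unit upward force at 2: δ_{22} = L³/(3EI) = 41.67/EI.
The prop prevents deflection at 2: R_2 = δ_0/δ_{22} = 2756/41.67 = 66.15 kN.

R_2 = 66.15 kN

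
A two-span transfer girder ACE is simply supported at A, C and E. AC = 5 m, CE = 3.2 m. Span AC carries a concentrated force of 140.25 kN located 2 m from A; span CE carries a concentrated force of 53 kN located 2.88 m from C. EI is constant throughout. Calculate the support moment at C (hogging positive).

Take M_C as the redundant. Released structure: two simple spans AC and CE with a hinge at C.
End slopes at the hinge C, treating each span as simply supported:
  span AC: point load 140.25 at a = 2: Pab(L + a)/(6LEI) = 196.3/EI
  span CE: point load 53 at a = 2.88: Pab(L + b)/(6LEI) = 8.955/EI
  relative rotation θ_0 = (196.3 + 8.955)/EI = 205.3/EI
A unit hogging moment at C produces rotation L₁/(3EI) + L₂/(3EI) = 2.733/EI.
Slope continuity at C: θ_0 = M_C·2.733/EI, so M_C = 205.3/2.733 = 75.11 kN·m (hogging).

M_C = 75.11 kN·m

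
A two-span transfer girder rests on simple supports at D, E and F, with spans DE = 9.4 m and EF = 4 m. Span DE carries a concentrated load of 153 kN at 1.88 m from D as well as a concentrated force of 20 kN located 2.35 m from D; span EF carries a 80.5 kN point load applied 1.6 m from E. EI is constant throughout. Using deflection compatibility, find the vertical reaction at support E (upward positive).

R_E = 130.5 kN

Release continuity at E by inserting a hinge; the redundant is the internal moment M_E. The primary structure is two simply-supported spans DE and EF.
End slopes at the hinge E, treating each span as simply supported:
  span DE: point load 153 at a = 1.88: Pab(L + a)/(6LEI) = 432.6/EI
  span DE: point load 20 at a = 2.35: Pab(L + a)/(6LEI) = 69.03/EI
  span EF: point load 80.5 at a = 1.6: Pab(L + b)/(6LEI) = 82.43/EI
  relative rotation θ_0 = (501.6 + 82.43)/EI = 584.1/EI
A unit hogging moment at E produces rotation L₁/(3EI) + L₂/(3EI) = 4.467/EI.
Slope continuity at E: θ_0 = M_E·4.467/EI, so M_E = 584.1/4.467 = 130.8 kN·m (hogging).
Span DE, ΣM about D with M_E applied at E: R_E^{DE}·9.4 = 334.6 + 130.8, so R_E^{DE} = 49.51 kN and R_D = 173 − 49.51 = 123.5 kN.
Span EF, ΣM about F: R_E^{EF}·4 = 193.2 + 130.8, so R_E^{EF} = 80.99 kN and R_F = 80.5 − 80.99 = -0.4907 kN.
R_E = 49.51 + 80.99 = 130.5 kN.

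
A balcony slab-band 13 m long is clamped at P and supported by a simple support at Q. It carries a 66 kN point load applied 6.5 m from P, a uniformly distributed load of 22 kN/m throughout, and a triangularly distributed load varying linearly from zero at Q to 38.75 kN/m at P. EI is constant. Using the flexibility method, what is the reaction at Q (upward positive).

R_Q = 178.2 kN

Remove the prop at Q; the released (primary) structure is a cantilever built in at P.
Deflection at Q on the released cantilever, summing each load's contribution:
  point load 66 at a = 6.5: Pa²(3L − a)/(6EI) = 15104/EI
  UDL 22: wL⁴/(8EI) = 78543/EI
  triangular load, peak 38.75 at the fixed end: w₀L⁴/(30EI) = 36891/EI
  δ_0 = 130538/EI
Tip deflection under a unit load at Q: L³/(3EI) = 732.3/EI.
The prop prevents deflection at Q: R_Q = δ_0/δ_{QQ} = 130538/732.3 = 178.2 kN.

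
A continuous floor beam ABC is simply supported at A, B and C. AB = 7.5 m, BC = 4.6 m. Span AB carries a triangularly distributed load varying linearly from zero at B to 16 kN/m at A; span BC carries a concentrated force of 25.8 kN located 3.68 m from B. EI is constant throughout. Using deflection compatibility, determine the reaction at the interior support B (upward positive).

Take M_B as the redundant. Released structure: two simple spans AB and BC with a hinge at B.
Discontinuity in slope at B on the released structure — sum the simple-span end rotations:
  span AB: triangular load, peak 16: 7w₀L³/(360EI) = 131.2/EI
  span BC: point load 25.8 at a = 3.68: Pab(L + b)/(6LEI) = 17.47/EI
  relative rotation θ_0 = (131.2 + 17.47)/EI = 148.7/EI
A unit hogging moment at B produces rotation L₁/(3EI) + L₂/(3EI) = 4.033/EI.
Compatibility: M_B·(L₁+L₂)/(3EI) = θ_0, giving M_B = 36.87 kN·m (hogging).
Span AB, ΣM about A with M_B applied at B: R_B^{AB}·7.5 = 150 + 36.87, so R_B^{AB} = 24.92 kN and R_A = 60 − 24.92 = 35.08 kN.
Span BC, ΣM about C: R_B^{BC}·4.6 = 23.74 + 36.87, so R_B^{BC} = 13.18 kN and R_C = 25.8 − 13.18 = 12.62 kN.
R_B = 24.92 + 13.18 = 38.09 kN.

R_B = 38.09 kN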